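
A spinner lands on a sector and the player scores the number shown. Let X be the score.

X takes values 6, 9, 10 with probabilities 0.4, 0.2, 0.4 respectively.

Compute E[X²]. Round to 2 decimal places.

E[X²] = (6)²(0.4) + (9)²(0.2) + (10)²(0.4) = 70.6

70.60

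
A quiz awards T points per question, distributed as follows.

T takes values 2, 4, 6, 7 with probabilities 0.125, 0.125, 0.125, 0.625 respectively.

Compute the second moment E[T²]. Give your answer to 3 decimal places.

E[T²] = (2)²(0.125) + (4)²(0.125) + (6)²(0.125) + (7)²(0.625) = 37.625

37.625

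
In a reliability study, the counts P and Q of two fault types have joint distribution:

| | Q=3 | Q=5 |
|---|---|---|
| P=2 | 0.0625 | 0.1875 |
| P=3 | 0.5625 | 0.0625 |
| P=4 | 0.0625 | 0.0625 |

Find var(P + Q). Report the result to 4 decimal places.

0.8750

E[P] = 2.875,  E[Q] = 3.625,  E[PQ] = 10.25
var(P) = 8.625 − (2.875)² = 0.359375;  var(Q) = 14 − (3.625)² = 0.859375
cov(P,Q) = 10.25 − (2.875)(3.625) = -0.171875
var(P + Q) = (1)²·0.359375 + (1)²·0.859375 + 2·(1)·(1)·-0.171875 = 0.875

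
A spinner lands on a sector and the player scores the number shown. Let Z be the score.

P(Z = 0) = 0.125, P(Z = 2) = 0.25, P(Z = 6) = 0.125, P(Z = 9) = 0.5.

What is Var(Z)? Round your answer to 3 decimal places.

12.938

E[Z] = (0)(0.125) + (2)(0.25) + (6)(0.125) + (9)(0.5) = 5.75
E[Z²] = (0)²(0.125) + (2)²(0.25) + (6)²(0.125) + (9)²(0.5) = 46
Var(Z) = E[Z²] − (E[Z])² = 46 − (5.75)² = 12.9375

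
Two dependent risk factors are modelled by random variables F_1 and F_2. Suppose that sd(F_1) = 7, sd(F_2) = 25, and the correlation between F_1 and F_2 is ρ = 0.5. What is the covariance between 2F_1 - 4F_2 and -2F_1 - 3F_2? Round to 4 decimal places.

7479.0000

V(F_1) = (7)² = 49;  V(F_2) = (25)² = 625
Cov(F_1,F_2) = ρ·sd(F_1)·sd(F_2) = 0.5·7·25 = 87.5
Cov(2F_1 - 4F_2, -2F_1 - 3F_2) = (2)(-2)V(F_1) + (-4)(-3)V(F_2) + [(2)(-3) + (-4)(-2)]Cov(F_1,F_2)
= -4·49 + 12·625 + 2·87.5 = 7479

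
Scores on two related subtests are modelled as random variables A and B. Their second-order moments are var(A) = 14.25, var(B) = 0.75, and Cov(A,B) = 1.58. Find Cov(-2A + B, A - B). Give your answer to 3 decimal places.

-24.510

Cov(-2A + B, A - B) = (-2)(1)var(A) + (1)(-1)var(B) + [(-2)(-1) + (1)(1)]Cov(A,B)
= -2·14.25 + -1·0.75 + 3·1.58 = -24.51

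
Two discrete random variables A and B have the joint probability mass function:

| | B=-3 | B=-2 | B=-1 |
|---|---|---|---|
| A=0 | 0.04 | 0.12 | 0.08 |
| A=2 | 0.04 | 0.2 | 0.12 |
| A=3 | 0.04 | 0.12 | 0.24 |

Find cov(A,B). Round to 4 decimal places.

E[A] = 1.92,  E[B] = -1.68
E[AB] = -3.08
cov(A,B) = E[AB] − E[A]E[B] = -3.08 − (1.92)(-1.68) = 0.1456

0.1456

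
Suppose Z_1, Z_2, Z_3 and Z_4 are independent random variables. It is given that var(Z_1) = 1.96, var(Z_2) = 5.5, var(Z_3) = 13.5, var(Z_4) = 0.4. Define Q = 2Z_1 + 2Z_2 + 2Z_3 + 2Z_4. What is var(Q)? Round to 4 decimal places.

85.4400

By independence, var(Q) = (2)²var(Z_1) + (2)²var(Z_2) + (2)²var(Z_3) + (2)²var(Z_4)
= (2)²·1.96 + (2)²·5.5 + (2)²·13.5 + (2)²·0.4 = 85.44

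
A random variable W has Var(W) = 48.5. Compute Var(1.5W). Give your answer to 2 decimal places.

109.13

Var(1.5W) = (1.5)²·Var(W) = 2.25·48.5 = 109.125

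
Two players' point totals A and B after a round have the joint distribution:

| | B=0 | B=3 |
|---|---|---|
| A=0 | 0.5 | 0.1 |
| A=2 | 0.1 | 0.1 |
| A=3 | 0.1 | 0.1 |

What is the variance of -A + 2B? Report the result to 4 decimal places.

E[A] = 1,  E[B] = 0.9,  E[AB] = 1.5
V(A) = 2.6 − (1)² = 1.6;  V(B) = 2.7 − (0.9)² = 1.89
cov(A,B) = 1.5 − (1)(0.9) = 0.6
V(-A + 2B) = (-1)²·1.6 + (2)²·1.89 + 2·(-1)·(2)·0.6 = 6.76

6.7600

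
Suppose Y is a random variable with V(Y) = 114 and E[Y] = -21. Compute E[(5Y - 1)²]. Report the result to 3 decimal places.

14086.000

E[5Y - 1] = 5·-21 − 1 = -106
V(5Y - 1) = (5)²·114 = 2850
E[(5Y - 1)²] = V((5Y - 1)) + (E[(5Y - 1)])² = 2850 + (-106)² = 14086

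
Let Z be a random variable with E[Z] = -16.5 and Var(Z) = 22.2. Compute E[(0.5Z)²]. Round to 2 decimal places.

E[0.5Z] = 0.5·-16.5 = -8.25
Var(0.5Z) = (0.5)²·22.2 = 5.55
E[(0.5Z)²] = Var((0.5Z)) + (E[(0.5Z)])² = 5.55 + (-8.25)² = 73.6125

73.61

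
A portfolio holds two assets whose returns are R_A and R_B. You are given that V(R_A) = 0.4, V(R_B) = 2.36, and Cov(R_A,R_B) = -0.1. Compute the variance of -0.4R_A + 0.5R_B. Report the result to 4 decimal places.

V(-0.4R_A + 0.5R_B) = (-0.4)²·V(R_A) + (0.5)²·V(R_B) + 2·(-0.4)·(0.5)·Cov(R_A,R_B)
= 0.16·0.4 + 0.25·2.36 + -0.4·-0.1 = 0.694

0.6940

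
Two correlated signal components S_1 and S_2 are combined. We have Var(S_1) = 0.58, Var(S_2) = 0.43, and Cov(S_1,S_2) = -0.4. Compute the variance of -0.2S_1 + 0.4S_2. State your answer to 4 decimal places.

Var(-0.2S_1 + 0.4S_2) = (-0.2)²·Var(S_1) + (0.4)²·Var(S_2) + 2·(-0.2)·(0.4)·Cov(S_1,S_2)
= 0.04·0.58 + 0.16·0.43 + -0.16·-0.4 = 0.156

0.1560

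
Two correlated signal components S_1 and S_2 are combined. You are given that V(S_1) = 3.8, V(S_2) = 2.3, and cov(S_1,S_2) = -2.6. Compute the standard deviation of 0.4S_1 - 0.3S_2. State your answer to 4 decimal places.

V(0.4S_1 - 0.3S_2) = (0.4)²·V(S_1) + (-0.3)²·V(S_2) + 2·(0.4)·(-0.3)·cov(S_1,S_2)
= 0.16·3.8 + 0.09·2.3 + -0.24·-2.6 = 1.439
σ(0.4S_1 - 0.3S_2) = √1.439 ≈ 1.1996

1.1996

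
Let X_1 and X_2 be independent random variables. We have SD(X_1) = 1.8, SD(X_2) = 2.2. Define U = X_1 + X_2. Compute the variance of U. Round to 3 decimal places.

Var(X_1) = 3.24, Var(X_2) = 4.84
By independence, Var(U) = (1)²Var(X_1) + (1)²Var(X_2)
= (1)²·3.24 + (1)²·4.84 = 8.08

8.080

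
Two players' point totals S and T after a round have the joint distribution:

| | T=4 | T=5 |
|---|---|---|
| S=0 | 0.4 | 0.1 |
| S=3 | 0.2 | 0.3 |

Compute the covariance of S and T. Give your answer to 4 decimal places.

E[S] = 1.5,  E[T] = 4.4
E[ST] = 6.9
Cov(S,T) = E[ST] − E[S]E[T] = 6.9 − (1.5)(4.4) = 0.3

0.3000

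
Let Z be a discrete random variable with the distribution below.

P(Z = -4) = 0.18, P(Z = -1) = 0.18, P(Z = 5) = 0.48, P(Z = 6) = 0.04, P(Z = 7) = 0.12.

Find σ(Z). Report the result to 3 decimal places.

E[Z] = (-4)(0.18) + (-1)(0.18) + (5)(0.48) + (6)(0.04) + (7)(0.12) = 2.58
E[Z²] = (-4)²(0.18) + (-1)²(0.18) + (5)²(0.48) + (6)²(0.04) + (7)²(0.12) = 22.38
var(Z) = E[Z²] − (E[Z])² = 22.38 − (2.58)² = 15.7236
σ(Z) = √15.7236 ≈ 3.965

3.965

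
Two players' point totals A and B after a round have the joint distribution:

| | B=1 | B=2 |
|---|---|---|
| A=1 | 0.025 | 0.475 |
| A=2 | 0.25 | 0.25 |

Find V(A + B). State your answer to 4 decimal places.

0.2244

E[A] = 1.5,  E[B] = 1.725,  E[AB] = 2.475
V(A) = 2.5 − (1.5)² = 0.25;  V(B) = 3.175 − (1.725)² = 0.199375
cov(A,B) = 2.475 − (1.5)(1.725) = -0.1125
V(A + B) = (1)²·0.25 + (1)²·0.199375 + 2·(1)·(1)·-0.1125 = 0.224375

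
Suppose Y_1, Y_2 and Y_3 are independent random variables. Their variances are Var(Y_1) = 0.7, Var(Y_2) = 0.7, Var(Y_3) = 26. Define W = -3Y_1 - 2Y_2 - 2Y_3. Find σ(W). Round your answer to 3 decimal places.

10.635

By independence, Var(W) = (-3)²Var(Y_1) + (-2)²Var(Y_2) + (-2)²Var(Y_3)
= (-3)²·0.7 + (-2)²·0.7 + (-2)²·26 = 113.1
σ(W) = √113.1 ≈ 10.635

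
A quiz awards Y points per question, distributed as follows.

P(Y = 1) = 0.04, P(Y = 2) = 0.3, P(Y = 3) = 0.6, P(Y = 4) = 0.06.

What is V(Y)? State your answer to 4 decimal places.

0.4176

E[Y] = (1)(0.04) + (2)(0.3) + (3)(0.6) + (4)(0.06) = 2.68
E[Y²] = (1)²(0.04) + (2)²(0.3) + (3)²(0.6) + (4)²(0.06) = 7.6
V(Y) = E[Y²] − (E[Y])² = 7.6 − (2.68)² = 0.4176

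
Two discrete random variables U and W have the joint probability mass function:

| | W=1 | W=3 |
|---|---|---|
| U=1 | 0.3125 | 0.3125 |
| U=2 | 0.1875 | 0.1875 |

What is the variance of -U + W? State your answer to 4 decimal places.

E[U] = 1.375,  E[W] = 2,  E[UW] = 2.75
Var(U) = 2.125 − (1.375)² = 0.234375;  Var(W) = 5 − (2)² = 1
cov(U,W) = 2.75 − (1.375)(2) = 0
Var(-U + W) = (-1)²·0.234375 + (1)²·1 + 2·(-1)·(1)·0 = 1.234375

1.2344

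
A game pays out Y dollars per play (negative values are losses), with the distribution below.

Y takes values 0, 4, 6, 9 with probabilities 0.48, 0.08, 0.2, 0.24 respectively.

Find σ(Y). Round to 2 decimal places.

3.79

E[Y] = (0)(0.48) + (4)(0.08) + (6)(0.2) + (9)(0.24) = 3.68
E[Y²] = (0)²(0.48) + (4)²(0.08) + (6)²(0.2) + (9)²(0.24) = 27.92
V(Y) = E[Y²] − (E[Y])² = 27.92 − (3.68)² = 14.3776
σ(Y) = √14.3776 ≈ 3.79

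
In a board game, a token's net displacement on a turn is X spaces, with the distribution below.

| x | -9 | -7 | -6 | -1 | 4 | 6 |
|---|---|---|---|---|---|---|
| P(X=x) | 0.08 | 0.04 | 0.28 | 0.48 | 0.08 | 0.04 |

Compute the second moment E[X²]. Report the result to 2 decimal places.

E[X²] = (-9)²(0.08) + (-7)²(0.04) + (-6)²(0.28) + (-1)²(0.48) + (4)²(0.08) + (6)²(0.04) = 21.72

21.72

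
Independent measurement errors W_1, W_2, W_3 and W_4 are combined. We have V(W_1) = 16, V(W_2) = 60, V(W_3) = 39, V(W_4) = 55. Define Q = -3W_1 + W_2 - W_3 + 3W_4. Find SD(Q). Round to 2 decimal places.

By independence, V(Q) = (-3)²V(W_1) + (1)²V(W_2) + (-1)²V(W_3) + (3)²V(W_4)
= (-3)²·16 + (1)²·60 + (-1)²·39 + (3)²·55 = 738
SD(Q) = √738 ≈ 27.17

27.17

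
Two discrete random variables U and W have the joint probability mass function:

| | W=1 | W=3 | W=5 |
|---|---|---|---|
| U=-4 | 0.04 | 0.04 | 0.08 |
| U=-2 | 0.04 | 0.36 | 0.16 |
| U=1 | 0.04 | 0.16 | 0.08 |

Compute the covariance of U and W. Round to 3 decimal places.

E[U] = -1.48,  E[W] = 3.4
E[UW] = -5.16
Cov(U,W) = E[UW] − E[U]E[W] = -5.16 − (-1.48)(3.4) = -0.128

-0.128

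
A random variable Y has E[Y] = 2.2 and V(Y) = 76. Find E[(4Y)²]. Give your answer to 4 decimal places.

1293.4400

E[4Y] = 4·2.2 = 8.8
V(4Y) = (4)²·76 = 1216
E[(4Y)²] = V((4Y)) + (E[(4Y)])² = 1216 + (8.8)² = 1293.44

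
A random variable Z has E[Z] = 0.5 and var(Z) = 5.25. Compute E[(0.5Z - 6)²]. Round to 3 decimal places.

E[0.5Z - 6] = 0.5·0.5 − 6 = -5.75
var(0.5Z - 6) = (0.5)²·5.25 = 1.3125
E[(0.5Z - 6)²] = var((0.5Z - 6)) + (E[(0.5Z - 6)])² = 1.3125 + (-5.75)² = 34.375

34.375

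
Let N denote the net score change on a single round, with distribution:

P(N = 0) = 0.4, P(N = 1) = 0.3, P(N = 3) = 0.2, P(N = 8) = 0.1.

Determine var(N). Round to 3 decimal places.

5.610

E[N] = (0)(0.4) + (1)(0.3) + (3)(0.2) + (8)(0.1) = 1.7
E[N²] = (0)²(0.4) + (1)²(0.3) + (3)²(0.2) + (8)²(0.1) = 8.5
var(N) = E[N²] − (E[N])² = 8.5 − (1.7)² = 5.61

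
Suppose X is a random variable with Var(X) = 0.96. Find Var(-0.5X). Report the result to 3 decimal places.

0.240

Var(-0.5X) = (-0.5)²·Var(X) = 0.25·0.96 = 0.24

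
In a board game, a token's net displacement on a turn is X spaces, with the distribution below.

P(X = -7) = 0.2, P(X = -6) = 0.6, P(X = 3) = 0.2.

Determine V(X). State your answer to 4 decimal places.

13.8400

E[X] = (-7)(0.2) + (-6)(0.6) + (3)(0.2) = -4.4
E[X²] = (-7)²(0.2) + (-6)²(0.6) + (3)²(0.2) = 33.2
V(X) = E[X²] − (E[X])² = 33.2 − (-4.4)² = 13.84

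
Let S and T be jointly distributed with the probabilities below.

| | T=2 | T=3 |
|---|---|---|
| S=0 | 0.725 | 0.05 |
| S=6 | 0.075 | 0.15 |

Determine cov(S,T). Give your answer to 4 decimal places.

0.6300

E[S] = 1.35,  E[T] = 2.2
E[ST] = 3.6
cov(S,T) = E[ST] − E[S]E[T] = 3.6 − (1.35)(2.2) = 0.63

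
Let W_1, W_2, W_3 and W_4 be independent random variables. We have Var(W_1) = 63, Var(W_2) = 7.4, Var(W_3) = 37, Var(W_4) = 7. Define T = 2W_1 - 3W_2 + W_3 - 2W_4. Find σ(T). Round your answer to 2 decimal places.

19.59

By independence, Var(T) = (2)²Var(W_1) + (-3)²Var(W_2) + (1)²Var(W_3) + (-2)²Var(W_4)
= (2)²·63 + (-3)²·7.4 + (1)²·37 + (-2)²·7 = 383.6
σ(T) = √383.6 ≈ 19.59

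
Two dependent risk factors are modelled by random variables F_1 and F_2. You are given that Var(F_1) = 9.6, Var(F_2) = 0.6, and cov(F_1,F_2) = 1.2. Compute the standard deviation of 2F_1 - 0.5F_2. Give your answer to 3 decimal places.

Var(2F_1 - 0.5F_2) = (2)²·Var(F_1) + (-0.5)²·Var(F_2) + 2·(2)·(-0.5)·cov(F_1,F_2)
= 4·9.6 + 0.25·0.6 + -2·1.2 = 36.15
SD(2F_1 - 0.5F_2) = √36.15 ≈ 6.012

6.012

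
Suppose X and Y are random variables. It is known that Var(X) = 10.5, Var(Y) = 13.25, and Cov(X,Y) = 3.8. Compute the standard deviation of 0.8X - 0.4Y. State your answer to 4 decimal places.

2.5314

Var(0.8X - 0.4Y) = (0.8)²·Var(X) + (-0.4)²·Var(Y) + 2·(0.8)·(-0.4)·Cov(X,Y)
= 0.64·10.5 + 0.16·13.25 + -0.64·3.8 = 6.408
SD(0.8X - 0.4Y) = √6.408 ≈ 2.5314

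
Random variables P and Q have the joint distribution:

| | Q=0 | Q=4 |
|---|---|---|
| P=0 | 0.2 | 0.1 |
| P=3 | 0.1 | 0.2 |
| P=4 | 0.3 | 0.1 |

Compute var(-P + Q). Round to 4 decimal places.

6.6900

E[P] = 2.5,  E[Q] = 1.6,  E[PQ] = 4
var(P) = 9.1 − (2.5)² = 2.85;  var(Q) = 6.4 − (1.6)² = 3.84
Cov(P,Q) = 4 − (2.5)(1.6) = 0
var(-P + Q) = (-1)²·2.85 + (1)²·3.84 + 2·(-1)·(1)·0 = 6.69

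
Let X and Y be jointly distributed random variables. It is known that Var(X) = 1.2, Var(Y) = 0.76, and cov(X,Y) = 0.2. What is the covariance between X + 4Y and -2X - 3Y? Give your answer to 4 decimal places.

cov(X + 4Y, -2X - 3Y) = (1)(-2)Var(X) + (4)(-3)Var(Y) + [(1)(-3) + (4)(-2)]cov(X,Y)
= -2·1.2 + -12·0.76 + -11·0.2 = -13.72

-13.7200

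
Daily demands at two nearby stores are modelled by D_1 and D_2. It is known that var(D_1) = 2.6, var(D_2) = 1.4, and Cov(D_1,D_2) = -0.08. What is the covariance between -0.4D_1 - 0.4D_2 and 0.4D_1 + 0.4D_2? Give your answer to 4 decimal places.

Cov(-0.4D_1 - 0.4D_2, 0.4D_1 + 0.4D_2) = (-0.4)(0.4)var(D_1) + (-0.4)(0.4)var(D_2) + [(-0.4)(0.4) + (-0.4)(0.4)]Cov(D_1,D_2)
= -0.16·2.6 + -0.16·1.4 + -0.32·-0.08 = -0.6144

-0.6144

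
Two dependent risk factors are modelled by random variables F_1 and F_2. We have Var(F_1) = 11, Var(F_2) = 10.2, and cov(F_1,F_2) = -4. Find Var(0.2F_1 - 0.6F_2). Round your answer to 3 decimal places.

Var(0.2F_1 - 0.6F_2) = (0.2)²·Var(F_1) + (-0.6)²·Var(F_2) + 2·(0.2)·(-0.6)·cov(F_1,F_2)
= 0.04·11 + 0.36·10.2 + -0.24·-4 = 5.072

5.072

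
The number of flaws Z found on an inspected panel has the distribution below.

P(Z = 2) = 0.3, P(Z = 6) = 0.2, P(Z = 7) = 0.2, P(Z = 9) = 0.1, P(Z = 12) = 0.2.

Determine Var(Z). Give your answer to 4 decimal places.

E[Z] = (2)(0.3) + (6)(0.2) + (7)(0.2) + (9)(0.1) + (12)(0.2) = 6.5
E[Z²] = (2)²(0.3) + (6)²(0.2) + (7)²(0.2) + (9)²(0.1) + (12)²(0.2) = 55.1
Var(Z) = E[Z²] − (E[Z])² = 55.1 − (6.5)² = 12.85

12.8500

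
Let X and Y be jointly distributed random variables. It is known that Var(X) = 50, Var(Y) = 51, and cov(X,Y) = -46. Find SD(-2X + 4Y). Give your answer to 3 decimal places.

41.857

Var(-2X + 4Y) = (-2)²·Var(X) + (4)²·Var(Y) + 2·(-2)·(4)·cov(X,Y)
= 4·50 + 16·51 + -16·-46 = 1752
SD(-2X + 4Y) = √1752 ≈ 41.857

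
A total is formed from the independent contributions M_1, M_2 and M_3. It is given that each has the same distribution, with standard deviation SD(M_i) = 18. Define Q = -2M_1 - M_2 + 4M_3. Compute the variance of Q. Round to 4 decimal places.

var(M_i) = (18)² = 324
By independence, var(Q) = (-2)²var(M_1) + (-1)²var(M_2) + (4)²var(M_3)
= (-2)²·324 + (-1)²·324 + (4)²·324 = 6804

6804.0000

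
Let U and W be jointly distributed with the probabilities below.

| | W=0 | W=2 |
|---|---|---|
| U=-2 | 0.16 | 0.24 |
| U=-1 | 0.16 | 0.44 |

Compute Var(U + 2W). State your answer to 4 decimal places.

3.9776

E[U] = -1.4,  E[W] = 1.36,  E[UW] = -1.84
Var(U) = 2.2 − (-1.4)² = 0.24;  Var(W) = 2.72 − (1.36)² = 0.8704
cov(U,W) = -1.84 − (-1.4)(1.36) = 0.064
Var(U + 2W) = (1)²·0.24 + (2)²·0.8704 + 2·(1)·(2)·0.064 = 3.9776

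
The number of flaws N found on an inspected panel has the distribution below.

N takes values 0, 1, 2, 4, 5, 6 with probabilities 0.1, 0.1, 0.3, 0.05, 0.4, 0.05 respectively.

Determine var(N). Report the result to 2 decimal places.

E[N] = (0)(0.1) + (1)(0.1) + (2)(0.3) + (4)(0.05) + (5)(0.4) + (6)(0.05) = 3.2
E[N²] = (0)²(0.1) + (1)²(0.1) + (2)²(0.3) + (4)²(0.05) + (5)²(0.4) + (6)²(0.05) = 13.9
var(N) = E[N²] − (E[N])² = 13.9 − (3.2)² = 3.66

3.66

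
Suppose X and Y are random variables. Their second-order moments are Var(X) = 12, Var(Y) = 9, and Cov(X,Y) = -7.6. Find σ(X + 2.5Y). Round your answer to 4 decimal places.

5.5000

Var(X + 2.5Y) = (1)²·Var(X) + (2.5)²·Var(Y) + 2·(1)·(2.5)·Cov(X,Y)
= 1·12 + 6.25·9 + 5·-7.6 = 30.25
σ(X + 2.5Y) = √30.25 ≈ 5.5000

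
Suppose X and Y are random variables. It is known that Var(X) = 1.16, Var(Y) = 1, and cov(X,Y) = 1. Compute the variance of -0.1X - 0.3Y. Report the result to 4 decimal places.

0.1616

Var(-0.1X - 0.3Y) = (-0.1)²·Var(X) + (-0.3)²·Var(Y) + 2·(-0.1)·(-0.3)·cov(X,Y)
= 0.01·1.16 + 0.09·1 + 0.06·1 = 0.1616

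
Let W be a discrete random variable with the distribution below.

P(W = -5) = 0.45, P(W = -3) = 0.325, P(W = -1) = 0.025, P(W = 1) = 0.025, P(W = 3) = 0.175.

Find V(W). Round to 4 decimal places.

8.5100

E[W] = (-5)(0.45) + (-3)(0.325) + (-1)(0.025) + (1)(0.025) + (3)(0.175) = -2.7
E[W²] = (-5)²(0.45) + (-3)²(0.325) + (-1)²(0.025) + (1)²(0.025) + (3)²(0.175) = 15.8
V(W) = E[W²] − (E[W])² = 15.8 − (-2.7)² = 8.51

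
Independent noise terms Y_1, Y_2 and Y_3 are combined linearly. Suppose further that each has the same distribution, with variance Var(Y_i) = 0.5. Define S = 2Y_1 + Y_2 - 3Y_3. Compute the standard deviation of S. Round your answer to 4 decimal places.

2.6458

By independence, Var(S) = (2)²Var(Y_1) + (1)²Var(Y_2) + (-3)²Var(Y_3)
= (2)²·0.5 + (1)²·0.5 + (-3)²·0.5 = 7
σ(S) = √7 ≈ 2.6458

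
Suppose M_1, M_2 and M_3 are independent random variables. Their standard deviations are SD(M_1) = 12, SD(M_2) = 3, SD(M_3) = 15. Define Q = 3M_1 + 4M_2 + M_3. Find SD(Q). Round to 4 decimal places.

40.8044

var(M_1) = 144, var(M_2) = 9, var(M_3) = 225
By independence, var(Q) = (3)²var(M_1) + (4)²var(M_2) + (1)²var(M_3)
= (3)²·144 + (4)²·9 + (1)²·225 = 1665
SD(Q) = √1665 ≈ 40.8044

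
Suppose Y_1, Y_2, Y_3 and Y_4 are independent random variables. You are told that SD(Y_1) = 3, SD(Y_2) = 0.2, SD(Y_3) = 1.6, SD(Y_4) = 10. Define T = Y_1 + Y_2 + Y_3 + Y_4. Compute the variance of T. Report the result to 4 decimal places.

Var(Y_1) = 9, Var(Y_2) = 0.04, Var(Y_3) = 2.56, Var(Y_4) = 100
By independence, Var(T) = (1)²Var(Y_1) + (1)²Var(Y_2) + (1)²Var(Y_3) + (1)²Var(Y_4)
= (1)²·9 + (1)²·0.04 + (1)²·2.56 + (1)²·100 = 111.6

111.6000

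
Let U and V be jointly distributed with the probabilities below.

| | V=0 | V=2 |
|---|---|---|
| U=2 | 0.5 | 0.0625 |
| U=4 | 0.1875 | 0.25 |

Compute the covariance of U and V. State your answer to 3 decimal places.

E[U] = 2.875,  E[V] = 0.625
E[UV] = 2.25
Cov(U,V) = E[UV] − E[U]E[V] = 2.25 − (2.875)(0.625) = 0.453125

0.453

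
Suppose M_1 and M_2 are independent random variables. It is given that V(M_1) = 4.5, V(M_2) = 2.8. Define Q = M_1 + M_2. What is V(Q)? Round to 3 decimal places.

7.300

By independence, V(Q) = (1)²V(M_1) + (1)²V(M_2)
= (1)²·4.5 + (1)²·2.8 = 7.3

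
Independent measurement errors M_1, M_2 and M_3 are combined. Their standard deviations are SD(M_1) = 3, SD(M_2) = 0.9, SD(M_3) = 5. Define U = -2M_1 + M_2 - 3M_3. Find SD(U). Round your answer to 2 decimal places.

Var(M_1) = 9, Var(M_2) = 0.81, Var(M_3) = 25
By independence, Var(U) = (-2)²Var(M_1) + (1)²Var(M_2) + (-3)²Var(M_3)
= (-2)²·9 + (1)²·0.81 + (-3)²·25 = 261.81
SD(U) = √261.81 ≈ 16.18

16.18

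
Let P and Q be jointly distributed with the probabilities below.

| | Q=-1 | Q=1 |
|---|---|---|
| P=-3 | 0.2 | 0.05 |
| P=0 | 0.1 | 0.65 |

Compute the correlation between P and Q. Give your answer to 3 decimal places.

E[P] = -0.75,  E[Q] = 0.4
E[PQ] = 0.45
Cov(P,Q) = E[PQ] − E[P]E[Q] = 0.45 − (-0.75)(0.4) = 0.75
Var(P) = 1.6875,  Var(Q) = 0.84
ρ = 0.75 / √(1.6875·0.84) ≈ 0.630

0.630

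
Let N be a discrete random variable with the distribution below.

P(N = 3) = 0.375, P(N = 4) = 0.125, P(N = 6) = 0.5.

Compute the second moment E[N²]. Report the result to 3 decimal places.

E[N²] = (3)²(0.375) + (4)²(0.125) + (6)²(0.5) = 23.375

23.375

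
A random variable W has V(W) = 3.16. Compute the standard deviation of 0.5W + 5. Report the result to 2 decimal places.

0.89

V(0.5W + 5) = (0.5)²·3.16 = 0.79
sd(0.5W + 5) = √0.79 ≈ 0.89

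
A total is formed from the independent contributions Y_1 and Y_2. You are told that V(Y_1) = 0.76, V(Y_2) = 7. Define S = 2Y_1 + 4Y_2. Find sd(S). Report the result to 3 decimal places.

By independence, V(S) = (2)²V(Y_1) + (4)²V(Y_2)
= (2)²·0.76 + (4)²·7 = 115.04
sd(S) = √115.04 ≈ 10.726

10.726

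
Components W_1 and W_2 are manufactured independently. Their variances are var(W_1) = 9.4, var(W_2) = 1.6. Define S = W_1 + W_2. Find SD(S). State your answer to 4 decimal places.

3.3166

By independence, var(S) = (1)²var(W_1) + (1)²var(W_2)
= (1)²·9.4 + (1)²·1.6 = 11
SD(S) = √11 ≈ 3.3166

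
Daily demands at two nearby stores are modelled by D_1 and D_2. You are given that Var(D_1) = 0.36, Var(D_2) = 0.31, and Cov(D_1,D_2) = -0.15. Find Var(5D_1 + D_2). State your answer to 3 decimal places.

Var(5D_1 + D_2) = (5)²·Var(D_1) + (1)²·Var(D_2) + 2·(5)·(1)·Cov(D_1,D_2)
= 25·0.36 + 1·0.31 + 10·-0.15 = 7.81

7.810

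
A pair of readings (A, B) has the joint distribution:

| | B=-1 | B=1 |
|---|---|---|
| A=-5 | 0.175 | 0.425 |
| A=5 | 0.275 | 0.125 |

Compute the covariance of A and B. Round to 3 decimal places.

-1.900

E[A] = -1,  E[B] = 0.1
E[AB] = -2
Cov(A,B) = E[AB] − E[A]E[B] = -2 − (-1)(0.1) = -1.9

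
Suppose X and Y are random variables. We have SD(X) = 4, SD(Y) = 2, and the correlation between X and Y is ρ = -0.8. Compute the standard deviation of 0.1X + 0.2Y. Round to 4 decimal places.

0.2530

Var(X) = (4)² = 16;  Var(Y) = (2)² = 4
cov(X,Y) = ρ·SD(X)·SD(Y) = -0.8·4·2 = -6.4
Var(0.1X + 0.2Y) = (0.1)²·Var(X) + (0.2)²·Var(Y) + 2·(0.1)·(0.2)·cov(X,Y)
= 0.01·16 + 0.04·4 + 0.04·-6.4 = 0.064
SD(0.1X + 0.2Y) = √0.064 ≈ 0.2530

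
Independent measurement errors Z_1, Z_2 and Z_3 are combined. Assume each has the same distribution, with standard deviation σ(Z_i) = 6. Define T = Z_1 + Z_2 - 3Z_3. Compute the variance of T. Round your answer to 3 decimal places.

396.000

V(Z_i) = (6)² = 36
By independence, V(T) = (1)²V(Z_1) + (1)²V(Z_2) + (-3)²V(Z_3)
= (1)²·36 + (1)²·36 + (-3)²·36 = 396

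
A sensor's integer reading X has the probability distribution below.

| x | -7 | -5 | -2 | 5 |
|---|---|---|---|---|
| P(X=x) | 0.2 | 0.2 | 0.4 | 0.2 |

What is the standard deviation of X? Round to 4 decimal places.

E[X] = (-7)(0.2) + (-5)(0.2) + (-2)(0.4) + (5)(0.2) = -2.2
E[X²] = (-7)²(0.2) + (-5)²(0.2) + (-2)²(0.4) + (5)²(0.2) = 21.4
V(X) = E[X²] − (E[X])² = 21.4 − (-2.2)² = 16.56
SD(X) = √16.56 ≈ 4.0694

4.0694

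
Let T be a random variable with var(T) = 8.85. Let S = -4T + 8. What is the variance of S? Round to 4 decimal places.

var(-4T + 8) = (-4)²·var(T) = 16·8.85 = 141.6

141.6000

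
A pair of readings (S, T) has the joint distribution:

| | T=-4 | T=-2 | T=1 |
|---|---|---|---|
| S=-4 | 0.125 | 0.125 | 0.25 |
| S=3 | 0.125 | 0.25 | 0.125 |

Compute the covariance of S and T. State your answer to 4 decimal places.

E[S] = -0.5,  E[T] = -1.375
E[ST] = -0.625
Cov(S,T) = E[ST] − E[S]E[T] = -0.625 − (-0.5)(-1.375) = -1.3125

-1.3125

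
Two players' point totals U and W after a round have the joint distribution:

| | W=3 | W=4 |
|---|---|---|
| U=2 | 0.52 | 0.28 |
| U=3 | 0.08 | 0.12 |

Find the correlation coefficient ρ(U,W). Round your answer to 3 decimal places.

0.204

E[U] = 2.2,  E[W] = 3.4
E[UW] = 7.52
Cov(U,W) = E[UW] − E[U]E[W] = 7.52 − (2.2)(3.4) = 0.04
Var(U) = 0.16,  Var(W) = 0.24
ρ = 0.04 / √(0.16·0.24) ≈ 0.204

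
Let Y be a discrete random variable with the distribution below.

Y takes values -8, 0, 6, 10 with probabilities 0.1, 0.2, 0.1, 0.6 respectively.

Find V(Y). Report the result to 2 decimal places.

36.36

E[Y] = (-8)(0.1) + (0)(0.2) + (6)(0.1) + (10)(0.6) = 5.8
E[Y²] = (-8)²(0.1) + (0)²(0.2) + (6)²(0.1) + (10)²(0.6) = 70
V(Y) = E[Y²] − (E[Y])² = 70 − (5.8)² = 36.36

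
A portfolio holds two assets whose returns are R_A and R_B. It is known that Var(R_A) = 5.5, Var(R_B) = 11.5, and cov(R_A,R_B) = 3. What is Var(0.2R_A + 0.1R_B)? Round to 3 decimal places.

0.455

Var(0.2R_A + 0.1R_B) = (0.2)²·Var(R_A) + (0.1)²·Var(R_B) + 2·(0.2)·(0.1)·cov(R_A,R_B)
= 0.04·5.5 + 0.01·11.5 + 0.04·3 = 0.455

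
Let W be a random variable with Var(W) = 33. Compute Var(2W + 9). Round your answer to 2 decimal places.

Var(2W + 9) = (2)²·Var(W) = 4·33 = 132

132.00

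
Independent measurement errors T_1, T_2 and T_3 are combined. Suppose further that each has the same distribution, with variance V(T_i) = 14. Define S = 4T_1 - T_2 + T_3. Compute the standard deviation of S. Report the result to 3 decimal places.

15.875

By independence, V(S) = (4)²V(T_1) + (-1)²V(T_2) + (1)²V(T_3)
= (4)²·14 + (-1)²·14 + (1)²·14 = 252
sd(S) = √252 ≈ 15.875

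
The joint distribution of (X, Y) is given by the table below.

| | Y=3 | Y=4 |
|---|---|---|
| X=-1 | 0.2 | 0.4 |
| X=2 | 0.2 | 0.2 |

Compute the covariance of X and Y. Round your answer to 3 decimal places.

-0.120

E[X] = 0.2,  E[Y] = 3.6
E[XY] = 0.6
Cov(X,Y) = E[XY] − E[X]E[Y] = 0.6 − (0.2)(3.6) = -0.12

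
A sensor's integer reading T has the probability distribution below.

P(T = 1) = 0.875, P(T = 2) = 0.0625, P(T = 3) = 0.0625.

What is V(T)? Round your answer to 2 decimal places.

0.28

E[T] = (1)(0.875) + (2)(0.0625) + (3)(0.0625) = 1.1875
E[T²] = (1)²(0.875) + (2)²(0.0625) + (3)²(0.0625) = 1.6875
V(T) = E[T²] − (E[T])² = 1.6875 − (1.1875)² = 0.27734375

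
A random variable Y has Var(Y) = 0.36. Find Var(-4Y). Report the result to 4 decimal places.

Var(-4Y) = (-4)²·Var(Y) = 16·0.36 = 5.76

5.7600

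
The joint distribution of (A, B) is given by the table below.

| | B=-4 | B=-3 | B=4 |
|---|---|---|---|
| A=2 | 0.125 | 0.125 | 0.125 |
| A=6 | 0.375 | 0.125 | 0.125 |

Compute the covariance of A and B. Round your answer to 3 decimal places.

E[A] = 4.5,  E[B] = -1.75
E[AB] = -9
cov(A,B) = E[AB] − E[A]E[B] = -9 − (4.5)(-1.75) = -1.125

-1.125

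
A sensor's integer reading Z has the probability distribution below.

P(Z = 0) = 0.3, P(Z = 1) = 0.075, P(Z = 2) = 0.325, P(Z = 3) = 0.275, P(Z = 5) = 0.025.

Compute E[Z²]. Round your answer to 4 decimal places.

4.4750

E[Z²] = (0)²(0.3) + (1)²(0.075) + (2)²(0.325) + (3)²(0.275) + (5)²(0.025) = 4.475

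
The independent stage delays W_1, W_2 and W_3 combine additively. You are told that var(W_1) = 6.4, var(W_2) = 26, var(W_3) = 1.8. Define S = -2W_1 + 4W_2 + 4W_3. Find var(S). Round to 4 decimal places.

By independence, var(S) = (-2)²var(W_1) + (4)²var(W_2) + (4)²var(W_3)
= (-2)²·6.4 + (4)²·26 + (4)²·1.8 = 470.4

470.4000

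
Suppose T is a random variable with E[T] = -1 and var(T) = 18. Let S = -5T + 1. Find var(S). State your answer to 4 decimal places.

450.0000

var(-5T + 1) = (-5)²·var(T) = 25·18 = 450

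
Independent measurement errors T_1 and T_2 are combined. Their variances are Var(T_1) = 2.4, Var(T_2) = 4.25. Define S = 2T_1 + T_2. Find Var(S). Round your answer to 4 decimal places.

By independence, Var(S) = (2)²Var(T_1) + (1)²Var(T_2)
= (2)²·2.4 + (1)²·4.25 = 13.85

13.8500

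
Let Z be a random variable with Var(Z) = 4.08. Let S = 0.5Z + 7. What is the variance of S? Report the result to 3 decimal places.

1.020

Var(0.5Z + 7) = (0.5)²·Var(Z) = 0.25·4.08 = 1.02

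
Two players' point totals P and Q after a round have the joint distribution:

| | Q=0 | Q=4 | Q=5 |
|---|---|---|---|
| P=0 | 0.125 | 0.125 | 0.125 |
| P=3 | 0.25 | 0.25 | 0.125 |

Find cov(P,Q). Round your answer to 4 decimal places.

E[P] = 1.875,  E[Q] = 2.75
E[PQ] = 4.875
cov(P,Q) = E[PQ] − E[P]E[Q] = 4.875 − (1.875)(2.75) = -0.28125

-0.2813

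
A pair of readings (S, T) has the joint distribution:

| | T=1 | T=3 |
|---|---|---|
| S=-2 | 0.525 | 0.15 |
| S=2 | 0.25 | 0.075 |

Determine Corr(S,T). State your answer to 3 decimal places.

E[S] = -0.7,  E[T] = 1.45
E[ST] = -1
cov(S,T) = E[ST] − E[S]E[T] = -1 − (-0.7)(1.45) = 0.015
Var(S) = 3.51,  Var(T) = 0.6975
ρ = 0.015 / √(3.51·0.6975) ≈ 0.010

0.010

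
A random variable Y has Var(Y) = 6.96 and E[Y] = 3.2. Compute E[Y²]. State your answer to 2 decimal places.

E[Y²] = Var(Y) + (E[Y])² = 6.96 + (3.2)² = 17.2

17.20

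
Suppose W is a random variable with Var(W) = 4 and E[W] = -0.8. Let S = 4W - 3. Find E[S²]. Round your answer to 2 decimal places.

E[4W - 3] = 4·-0.8 − 3 = -6.2
Var(4W - 3) = (4)²·4 = 64
E[S²] = Var(S) + (E[S])² = 64 + (-6.2)² = 102.44

102.44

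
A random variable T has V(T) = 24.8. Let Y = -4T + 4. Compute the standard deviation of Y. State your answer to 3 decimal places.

V(-4T + 4) = (-4)²·24.8 = 396.8
SD(Y) = √396.8 ≈ 19.920

19.920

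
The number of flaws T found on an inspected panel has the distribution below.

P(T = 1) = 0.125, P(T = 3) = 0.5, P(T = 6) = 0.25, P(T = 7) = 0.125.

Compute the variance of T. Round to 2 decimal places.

E[T] = (1)(0.125) + (3)(0.5) + (6)(0.25) + (7)(0.125) = 4
E[T²] = (1)²(0.125) + (3)²(0.5) + (6)²(0.25) + (7)²(0.125) = 19.75
Var(T) = E[T²] − (E[T])² = 19.75 − (4)² = 3.75

3.75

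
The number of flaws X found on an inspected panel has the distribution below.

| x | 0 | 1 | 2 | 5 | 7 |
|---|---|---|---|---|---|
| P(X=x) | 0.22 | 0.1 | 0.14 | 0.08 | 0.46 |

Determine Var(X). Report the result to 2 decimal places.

E[X] = (0)(0.22) + (1)(0.1) + (2)(0.14) + (5)(0.08) + (7)(0.46) = 4
E[X²] = (0)²(0.22) + (1)²(0.1) + (2)²(0.14) + (5)²(0.08) + (7)²(0.46) = 25.2
Var(X) = E[X²] − (E[X])² = 25.2 − (4)² = 9.2

9.20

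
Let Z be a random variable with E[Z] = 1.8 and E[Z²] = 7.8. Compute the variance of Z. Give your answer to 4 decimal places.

4.5600

Var(Z) = 7.8 − (1.8)² = 4.56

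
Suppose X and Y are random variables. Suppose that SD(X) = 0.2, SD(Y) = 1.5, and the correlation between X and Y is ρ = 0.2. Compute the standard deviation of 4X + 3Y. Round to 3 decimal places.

var(X) = (0.2)² = 0.04;  var(Y) = (1.5)² = 2.25
cov(X,Y) = ρ·SD(X)·SD(Y) = 0.2·0.2·1.5 = 0.06
var(4X + 3Y) = (4)²·var(X) + (3)²·var(Y) + 2·(4)·(3)·cov(X,Y)
= 16·0.04 + 9·2.25 + 24·0.06 = 22.33
SD(4X + 3Y) = √22.33 ≈ 4.725

4.725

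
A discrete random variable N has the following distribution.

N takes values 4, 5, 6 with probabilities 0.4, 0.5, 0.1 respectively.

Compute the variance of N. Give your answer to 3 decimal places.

E[N] = (4)(0.4) + (5)(0.5) + (6)(0.1) = 4.7
E[N²] = (4)²(0.4) + (5)²(0.5) + (6)²(0.1) = 22.5
var(N) = E[N²] − (E[N])² = 22.5 − (4.7)² = 0.41

0.410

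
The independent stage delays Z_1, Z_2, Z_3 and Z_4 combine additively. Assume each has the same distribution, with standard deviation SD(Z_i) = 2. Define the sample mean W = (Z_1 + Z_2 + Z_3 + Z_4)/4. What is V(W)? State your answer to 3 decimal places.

1.000

V(Z_i) = (2)² = 4
By independence, V(W) = (0.25)²V(Z_1) + (0.25)²V(Z_2) + (0.25)²V(Z_3) + (0.25)²V(Z_4)
= (0.25)²·4 + (0.25)²·4 + (0.25)²·4 + (0.25)²·4 = 1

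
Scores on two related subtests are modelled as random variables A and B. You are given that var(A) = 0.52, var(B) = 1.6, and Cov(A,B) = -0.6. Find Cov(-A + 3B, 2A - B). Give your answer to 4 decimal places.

-10.0400

Cov(-A + 3B, 2A - B) = (-1)(2)var(A) + (3)(-1)var(B) + [(-1)(-1) + (3)(2)]Cov(A,B)
= -2·0.52 + -3·1.6 + 7·-0.6 = -10.04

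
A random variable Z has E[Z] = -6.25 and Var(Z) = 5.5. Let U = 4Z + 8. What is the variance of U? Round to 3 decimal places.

Var(4Z + 8) = (4)²·Var(Z) = 16·5.5 = 88

88.000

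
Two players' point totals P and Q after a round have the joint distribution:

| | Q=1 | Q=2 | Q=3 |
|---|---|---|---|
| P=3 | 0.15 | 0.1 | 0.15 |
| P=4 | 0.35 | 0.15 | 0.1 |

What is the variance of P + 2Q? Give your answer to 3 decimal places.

2.590

E[P] = 3.6,  E[Q] = 1.75,  E[PQ] = 6.2
var(P) = 13.2 − (3.6)² = 0.24;  var(Q) = 3.75 − (1.75)² = 0.6875
Cov(P,Q) = 6.2 − (3.6)(1.75) = -0.1
var(P + 2Q) = (1)²·0.24 + (2)²·0.6875 + 2·(1)·(2)·-0.1 = 2.59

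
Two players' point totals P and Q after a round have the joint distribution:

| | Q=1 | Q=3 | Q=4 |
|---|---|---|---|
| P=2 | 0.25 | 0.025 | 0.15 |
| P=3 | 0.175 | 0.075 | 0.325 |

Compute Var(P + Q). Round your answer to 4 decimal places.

2.6600

E[P] = 2.575,  E[Q] = 2.625,  E[PQ] = 6.95
Var(P) = 6.875 − (2.575)² = 0.244375;  Var(Q) = 8.925 − (2.625)² = 2.034375
Cov(P,Q) = 6.95 − (2.575)(2.625) = 0.190625
Var(P + Q) = (1)²·0.244375 + (1)²·2.034375 + 2·(1)·(1)·0.190625 = 2.66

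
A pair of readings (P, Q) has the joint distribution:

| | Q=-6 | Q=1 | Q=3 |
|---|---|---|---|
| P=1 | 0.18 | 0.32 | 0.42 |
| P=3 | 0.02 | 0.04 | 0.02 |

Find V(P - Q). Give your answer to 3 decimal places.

11.818

E[P] = 1.16,  E[Q] = 0.48,  E[PQ] = 0.44
V(P) = 1.64 − (1.16)² = 0.2944;  V(Q) = 11.52 − (0.48)² = 11.2896
Cov(P,Q) = 0.44 − (1.16)(0.48) = -0.1168
V(P - Q) = (1)²·0.2944 + (-1)²·11.2896 + 2·(1)·(-1)·-0.1168 = 11.8176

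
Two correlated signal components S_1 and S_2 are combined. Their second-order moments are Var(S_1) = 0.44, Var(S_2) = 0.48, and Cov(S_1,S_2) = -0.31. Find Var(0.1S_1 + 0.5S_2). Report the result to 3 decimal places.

Var(0.1S_1 + 0.5S_2) = (0.1)²·Var(S_1) + (0.5)²·Var(S_2) + 2·(0.1)·(0.5)·Cov(S_1,S_2)
= 0.01·0.44 + 0.25·0.48 + 0.1·-0.31 = 0.0934

0.093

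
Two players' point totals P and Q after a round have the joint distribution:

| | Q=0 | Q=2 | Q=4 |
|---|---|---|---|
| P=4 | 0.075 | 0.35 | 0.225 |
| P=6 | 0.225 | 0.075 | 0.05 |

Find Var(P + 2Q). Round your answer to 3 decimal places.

E[P] = 4.7,  E[Q] = 1.95,  E[PQ] = 8.5
Var(P) = 23 − (4.7)² = 0.91;  Var(Q) = 6.1 − (1.95)² = 2.2975
Cov(P,Q) = 8.5 − (4.7)(1.95) = -0.665
Var(P + 2Q) = (1)²·0.91 + (2)²·2.2975 + 2·(1)·(2)·-0.665 = 7.44

7.440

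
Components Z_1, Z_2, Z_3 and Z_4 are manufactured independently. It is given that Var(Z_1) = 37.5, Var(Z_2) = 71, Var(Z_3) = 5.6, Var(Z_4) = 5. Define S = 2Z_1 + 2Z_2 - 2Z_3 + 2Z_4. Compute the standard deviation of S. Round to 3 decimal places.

21.827

By independence, Var(S) = (2)²Var(Z_1) + (2)²Var(Z_2) + (-2)²Var(Z_3) + (2)²Var(Z_4)
= (2)²·37.5 + (2)²·71 + (-2)²·5.6 + (2)²·5 = 476.4
σ(S) = √476.4 ≈ 21.827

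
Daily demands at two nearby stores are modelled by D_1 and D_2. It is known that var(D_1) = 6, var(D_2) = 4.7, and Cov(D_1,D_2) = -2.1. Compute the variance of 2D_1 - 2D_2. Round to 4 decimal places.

var(2D_1 - 2D_2) = (2)²·var(D_1) + (-2)²·var(D_2) + 2·(2)·(-2)·Cov(D_1,D_2)
= 4·6 + 4·4.7 + -8·-2.1 = 59.6

59.6000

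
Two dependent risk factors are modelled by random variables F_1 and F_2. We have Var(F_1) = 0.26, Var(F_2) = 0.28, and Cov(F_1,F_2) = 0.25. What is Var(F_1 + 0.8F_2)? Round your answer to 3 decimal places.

0.839

Var(F_1 + 0.8F_2) = (1)²·Var(F_1) + (0.8)²·Var(F_2) + 2·(1)·(0.8)·Cov(F_1,F_2)
= 1·0.26 + 0.64·0.28 + 1.6·0.25 = 0.8392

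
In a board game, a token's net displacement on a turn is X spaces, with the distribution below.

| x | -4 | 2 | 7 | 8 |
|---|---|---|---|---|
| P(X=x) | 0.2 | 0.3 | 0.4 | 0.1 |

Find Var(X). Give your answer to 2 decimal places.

18.84

E[X] = (-4)(0.2) + (2)(0.3) + (7)(0.4) + (8)(0.1) = 3.4
E[X²] = (-4)²(0.2) + (2)²(0.3) + (7)²(0.4) + (8)²(0.1) = 30.4
Var(X) = E[X²] − (E[X])² = 30.4 − (3.4)² = 18.84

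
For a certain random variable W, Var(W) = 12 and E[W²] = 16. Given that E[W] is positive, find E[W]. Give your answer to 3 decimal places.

2.000

(E[W])² = E[W²] − Var(W) = 16 − 12 = 4
E[W] = √4 = 2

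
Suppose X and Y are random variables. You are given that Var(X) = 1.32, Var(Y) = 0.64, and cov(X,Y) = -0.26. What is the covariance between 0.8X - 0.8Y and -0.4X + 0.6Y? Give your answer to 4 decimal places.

cov(0.8X - 0.8Y, -0.4X + 0.6Y) = (0.8)(-0.4)Var(X) + (-0.8)(0.6)Var(Y) + [(0.8)(0.6) + (-0.8)(-0.4)]cov(X,Y)
= -0.32·1.32 + -0.48·0.64 + 0.8·-0.26 = -0.9376

-0.9376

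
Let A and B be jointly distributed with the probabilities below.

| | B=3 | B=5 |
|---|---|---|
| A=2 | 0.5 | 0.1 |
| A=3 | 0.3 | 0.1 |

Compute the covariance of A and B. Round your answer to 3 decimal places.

E[A] = 2.4,  E[B] = 3.4
E[AB] = 8.2
Cov(A,B) = E[AB] − E[A]E[B] = 8.2 − (2.4)(3.4) = 0.04

0.040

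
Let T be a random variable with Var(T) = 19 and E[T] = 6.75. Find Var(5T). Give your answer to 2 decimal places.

475.00

Var(5T) = (5)²·Var(T) = 25·19 = 475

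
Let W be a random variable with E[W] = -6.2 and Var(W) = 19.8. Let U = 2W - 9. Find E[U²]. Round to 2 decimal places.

E[2W - 9] = 2·-6.2 − 9 = -21.4
Var(2W - 9) = (2)²·19.8 = 79.2
E[U²] = Var(U) + (E[U])² = 79.2 + (-21.4)² = 537.16

537.16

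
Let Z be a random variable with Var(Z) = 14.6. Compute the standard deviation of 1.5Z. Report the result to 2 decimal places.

5.73

Var(1.5Z) = (1.5)²·14.6 = 32.85
sd(1.5Z) = √32.85 ≈ 5.73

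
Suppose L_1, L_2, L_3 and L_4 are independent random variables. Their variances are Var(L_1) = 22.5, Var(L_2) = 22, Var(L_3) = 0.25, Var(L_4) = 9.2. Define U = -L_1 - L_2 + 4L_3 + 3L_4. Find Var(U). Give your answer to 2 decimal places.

By independence, Var(U) = (-1)²Var(L_1) + (-1)²Var(L_2) + (4)²Var(L_3) + (3)²Var(L_4)
= (-1)²·22.5 + (-1)²·22 + (4)²·0.25 + (3)²·9.2 = 131.3

131.30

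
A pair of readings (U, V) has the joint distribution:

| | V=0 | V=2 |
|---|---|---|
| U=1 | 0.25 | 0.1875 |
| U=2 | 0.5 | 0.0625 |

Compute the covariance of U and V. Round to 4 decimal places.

-0.1563

E[U] = 1.5625,  E[V] = 0.5
E[UV] = 0.625
cov(U,V) = E[UV] − E[U]E[V] = 0.625 − (1.5625)(0.5) = -0.15625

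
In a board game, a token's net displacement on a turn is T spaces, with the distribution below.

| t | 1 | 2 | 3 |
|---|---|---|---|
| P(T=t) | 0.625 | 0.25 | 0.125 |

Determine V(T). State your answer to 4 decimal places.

0.5000

E[T] = (1)(0.625) + (2)(0.25) + (3)(0.125) = 1.5
E[T²] = (1)²(0.625) + (2)²(0.25) + (3)²(0.125) = 2.75
V(T) = E[T²] − (E[T])² = 2.75 − (1.5)² = 0.5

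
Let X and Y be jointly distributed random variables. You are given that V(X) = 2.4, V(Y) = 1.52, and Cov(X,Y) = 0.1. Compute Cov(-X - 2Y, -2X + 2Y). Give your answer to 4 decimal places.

-1.0800

Cov(-X - 2Y, -2X + 2Y) = (-1)(-2)V(X) + (-2)(2)V(Y) + [(-1)(2) + (-2)(-2)]Cov(X,Y)
= 2·2.4 + -4·1.52 + 2·0.1 = -1.08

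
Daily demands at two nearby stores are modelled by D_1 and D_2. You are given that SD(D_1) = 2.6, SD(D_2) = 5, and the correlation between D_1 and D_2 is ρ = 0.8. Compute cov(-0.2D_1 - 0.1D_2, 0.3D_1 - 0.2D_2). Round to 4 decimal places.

0.1984

var(D_1) = (2.6)² = 6.76;  var(D_2) = (5)² = 25
cov(D_1,D_2) = ρ·SD(D_1)·SD(D_2) = 0.8·2.6·5 = 10.4
cov(-0.2D_1 - 0.1D_2, 0.3D_1 - 0.2D_2) = (-0.2)(0.3)var(D_1) + (-0.1)(-0.2)var(D_2) + [(-0.2)(-0.2) + (-0.1)(0.3)]cov(D_1,D_2)
= -0.06·6.76 + 0.02·25 + 0.01·10.4 = 0.1984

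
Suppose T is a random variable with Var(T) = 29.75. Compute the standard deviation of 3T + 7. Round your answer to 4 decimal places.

16.3631

Var(3T + 7) = (3)²·29.75 = 267.75
sd(3T + 7) = √267.75 ≈ 16.3631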